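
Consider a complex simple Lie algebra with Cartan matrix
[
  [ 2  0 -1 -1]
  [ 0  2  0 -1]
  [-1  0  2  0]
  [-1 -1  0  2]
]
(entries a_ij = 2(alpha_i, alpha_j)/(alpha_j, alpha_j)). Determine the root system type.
The matrix has rank 4 with 2's on the diagonal. Reading the off-diagonal entries as Dynkin edges (a single edge where a_ij = a_ji = -1; a double or triple edge where a_ij * a_ji = 2 or 3), the diagram is a chain of 4 nodes with single edges (A_4). One simple-root ordering that puts it in standard form is (alpha_2, alpha_4, alpha_1, alpha_3). So the algebra is type A_4, i.e. sl(5).

A_4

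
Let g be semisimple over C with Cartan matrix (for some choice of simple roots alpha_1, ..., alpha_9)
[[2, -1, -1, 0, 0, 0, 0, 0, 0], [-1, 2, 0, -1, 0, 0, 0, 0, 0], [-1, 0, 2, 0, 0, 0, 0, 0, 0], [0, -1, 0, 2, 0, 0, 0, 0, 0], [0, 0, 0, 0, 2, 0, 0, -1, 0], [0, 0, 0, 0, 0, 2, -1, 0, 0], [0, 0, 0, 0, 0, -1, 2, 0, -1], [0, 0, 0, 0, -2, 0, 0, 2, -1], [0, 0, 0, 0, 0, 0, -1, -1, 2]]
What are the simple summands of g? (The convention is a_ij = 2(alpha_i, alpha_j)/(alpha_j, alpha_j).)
The diagram associated to this matrix has two connected components: the simple roots {alpha_1, alpha_2, alpha_3, alpha_4} form a chain of 4 nodes with single edges (A_4), and {alpha_5, alpha_6, alpha_7, alpha_8, alpha_9} form a chain of 5 nodes with a double edge at one end; the terminal node there is the unique short simple root (B_5). A semisimple Lie algebra decomposes uniquely as the direct sum of simple ideals, one per connected component of its Dynkin diagram, so g ≅ A_4 ⊕ B_5 (dimension 24 + 55 = 79).

type A_4 + type B_5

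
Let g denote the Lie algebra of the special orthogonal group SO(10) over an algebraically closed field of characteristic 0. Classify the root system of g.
D_5

This is so(10) with 10 even, which has dimension 10(10-1)/2 = 45 and rank 10/2 = 5. In the classification of classical Lie algebras, the orthogonal algebra so(2n) in an even number of variables has type D_n; here n = 5, so the Dynkin diagram is a chain of 3 nodes with a fork of two nodes at one end (D_5). Hence the type is D_5.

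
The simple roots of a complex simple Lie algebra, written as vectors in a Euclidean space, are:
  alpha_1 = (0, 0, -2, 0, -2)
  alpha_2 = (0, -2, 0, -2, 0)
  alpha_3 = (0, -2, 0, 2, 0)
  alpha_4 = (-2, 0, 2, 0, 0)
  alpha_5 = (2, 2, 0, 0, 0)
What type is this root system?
D5

Compute the Cartan integers a_ij = 2(alpha_i, alpha_j)/(alpha_j, alpha_j); the resulting 5x5 Cartan matrix is
[[2, 0, 0, -1, 0], [0, 2, 0, 0, -1], [0, 0, 2, 0, -1], [-1, 0, 0, 2, -1], [0, -1, -1, -1, 2]].
All simple roots have the same length, so the diagram is simply laced. The associated Dynkin diagram is a chain of 3 nodes with a fork of two nodes at one end (D_5), so the type is D_5 (the algebra so(10)).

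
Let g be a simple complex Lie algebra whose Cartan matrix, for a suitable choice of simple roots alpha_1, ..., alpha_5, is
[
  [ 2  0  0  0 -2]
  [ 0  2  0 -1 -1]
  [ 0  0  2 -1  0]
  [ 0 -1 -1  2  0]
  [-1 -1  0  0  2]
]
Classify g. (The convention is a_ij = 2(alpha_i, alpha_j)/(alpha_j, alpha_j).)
C5

The matrix has rank 5 with 2's on the diagonal. Reading the off-diagonal entries as Dynkin edges (a single edge where a_ij = a_ji = -1; a double or triple edge where a_ij * a_ji = 2 or 3), the diagram is a chain of 5 nodes with a double edge at one end; the terminal node there is the unique long simple root (C_5). One simple-root ordering that puts it in standard form is (alpha_3, alpha_4, alpha_2, alpha_5, alpha_1). So the algebra is type C_5, i.e. sp(10).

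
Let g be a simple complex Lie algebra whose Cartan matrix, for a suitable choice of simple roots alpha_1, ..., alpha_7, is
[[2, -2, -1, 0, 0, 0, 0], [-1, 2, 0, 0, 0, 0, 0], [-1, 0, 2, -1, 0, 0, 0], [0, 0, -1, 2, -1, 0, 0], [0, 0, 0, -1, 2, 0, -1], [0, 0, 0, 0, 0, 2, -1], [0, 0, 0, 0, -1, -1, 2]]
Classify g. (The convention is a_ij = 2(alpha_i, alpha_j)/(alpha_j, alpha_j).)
B_7 (so(15))

The matrix has rank 7 with 2's on the diagonal. Reading the off-diagonal entries as Dynkin edges (a single edge where a_ij = a_ji = -1; a double or triple edge where a_ij * a_ji = 2 or 3), the diagram is a chain of 7 nodes with a double edge at one end; the terminal node there is the unique short simple root (B_7). One simple-root ordering that puts it in standard form is (alpha_6, alpha_7, alpha_5, alpha_4, alpha_3, alpha_1, alpha_2). So the algebra is type B_7, i.e. so(15).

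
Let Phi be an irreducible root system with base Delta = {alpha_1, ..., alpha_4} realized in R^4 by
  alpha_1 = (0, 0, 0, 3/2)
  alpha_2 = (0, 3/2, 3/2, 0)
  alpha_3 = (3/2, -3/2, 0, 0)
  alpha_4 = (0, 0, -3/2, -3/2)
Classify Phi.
Compute the Cartan integers a_ij = 2(alpha_i, alpha_j)/(alpha_j, alpha_j); the resulting 4x4 Cartan matrix is
[[2, 0, 0, -1], [0, 2, -1, -1], [0, -1, 2, 0], [-2, -1, 0, 2]].
The roots have two lengths (squared-length ratio 2:1); the short ones are alpha_{1}. The associated Dynkin diagram is a chain of 4 nodes with a double edge at one end; the terminal node there is the unique short simple root (B_4), so the type is B_4 (the algebra so(9)).

B_4 (so(9))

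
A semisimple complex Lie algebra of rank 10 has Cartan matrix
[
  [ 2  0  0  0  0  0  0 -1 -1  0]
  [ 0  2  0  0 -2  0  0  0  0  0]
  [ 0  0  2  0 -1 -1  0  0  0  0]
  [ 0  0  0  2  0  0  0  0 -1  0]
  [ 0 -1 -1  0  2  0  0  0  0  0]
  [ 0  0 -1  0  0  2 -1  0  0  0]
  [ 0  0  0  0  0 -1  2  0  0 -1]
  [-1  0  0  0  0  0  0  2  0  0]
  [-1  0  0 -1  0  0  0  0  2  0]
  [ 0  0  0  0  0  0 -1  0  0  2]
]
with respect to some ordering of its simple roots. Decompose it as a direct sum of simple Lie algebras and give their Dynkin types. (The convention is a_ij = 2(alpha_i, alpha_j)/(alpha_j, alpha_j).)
A4 ⊕ C6

The diagram associated to this matrix has two connected components: the simple roots {alpha_1, alpha_4, alpha_8, alpha_9} form a chain of 4 nodes with single edges (A_4), and {alpha_2, alpha_3, alpha_5, alpha_6, alpha_7, alpha_10} form a chain of 6 nodes with a double edge at one end; the terminal node there is the unique long simple root (C_6). A semisimple Lie algebra decomposes uniquely as the direct sum of simple ideals, one per connected component of its Dynkin diagram, so g ≅ A_4 ⊕ C_6 (dimension 24 + 78 = 102).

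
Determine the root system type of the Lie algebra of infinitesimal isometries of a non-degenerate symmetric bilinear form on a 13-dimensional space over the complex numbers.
B_6

This is so(13) with 13 odd, which has dimension 13(13-1)/2 = 78 and rank (13-1)/2 = 6. In the classification of classical Lie algebras, the orthogonal algebra so(2n+1) in an odd number of variables has type B_n; here n = 6, so the Dynkin diagram is a chain of 6 nodes with a double edge at one end; the terminal node there is the unique short simple root (B_6). Hence the type is B_6.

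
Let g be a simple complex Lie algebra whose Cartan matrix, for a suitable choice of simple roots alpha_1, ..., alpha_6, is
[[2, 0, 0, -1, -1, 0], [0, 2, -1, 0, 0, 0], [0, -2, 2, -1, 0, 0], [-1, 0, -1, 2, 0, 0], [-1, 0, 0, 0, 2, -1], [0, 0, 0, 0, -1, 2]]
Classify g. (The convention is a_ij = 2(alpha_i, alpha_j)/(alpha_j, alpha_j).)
The matrix has rank 6 with 2's on the diagonal. Reading the off-diagonal entries as Dynkin edges (a single edge where a_ij = a_ji = -1; a double or triple edge where a_ij * a_ji = 2 or 3), the diagram is a chain of 6 nodes with a double edge at one end; the terminal node there is the unique short simple root (B_6). One simple-root ordering that puts it in standard form is (alpha_6, alpha_5, alpha_1, alpha_4, alpha_3, alpha_2). So the algebra is type B_6, i.e. so(13).

B_6 (so(13))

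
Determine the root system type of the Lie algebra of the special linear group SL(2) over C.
This is sl(2), which has dimension 2^2 - 1 = 3 and rank 2 - 1 = 1 (a Cartan subalgebra is the diagonal traceless matrices). In the classification of classical Lie algebras, the special linear algebra sl(n+1) has type A_n; here n = 1, so the Dynkin diagram is a chain of 1 nodes with single edges (A_1). Hence the type is A_1.

A_1 (sl(2))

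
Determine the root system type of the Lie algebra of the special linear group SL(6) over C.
This is sl(6), which has dimension 6^2 - 1 = 35 and rank 6 - 1 = 5 (a Cartan subalgebra is the diagonal traceless matrices). In the classification of classical Lie algebras, the special linear algebra sl(n+1) has type A_n; here n = 5, so the Dynkin diagram is a chain of 5 nodes with single edges (A_5). Hence the type is A_5.

A_5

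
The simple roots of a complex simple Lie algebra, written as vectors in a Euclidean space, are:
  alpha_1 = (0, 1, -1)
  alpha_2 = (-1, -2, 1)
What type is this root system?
G_2

Compute the Cartan integers a_ij = 2(alpha_i, alpha_j)/(alpha_j, alpha_j); the resulting 2x2 Cartan matrix is
[[2, -1], [-3, 2]].
The roots have two lengths (squared-length ratio 3:1); the short ones are alpha_{1}. The associated Dynkin diagram is two nodes joined by a triple edge (G_2), so the type is G_2.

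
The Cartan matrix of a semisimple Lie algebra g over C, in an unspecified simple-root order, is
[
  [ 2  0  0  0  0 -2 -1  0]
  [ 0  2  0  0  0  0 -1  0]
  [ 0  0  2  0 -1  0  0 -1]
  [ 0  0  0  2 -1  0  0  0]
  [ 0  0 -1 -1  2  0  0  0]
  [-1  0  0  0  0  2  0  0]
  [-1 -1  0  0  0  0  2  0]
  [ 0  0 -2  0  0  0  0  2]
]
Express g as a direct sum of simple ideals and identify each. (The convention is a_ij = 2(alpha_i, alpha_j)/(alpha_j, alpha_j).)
The diagram associated to this matrix has two connected components: the simple roots {alpha_1, alpha_2, alpha_6, alpha_7} form a chain of 4 nodes with a double edge at one end; the terminal node there is the unique short simple root (B_4), and {alpha_3, alpha_4, alpha_5, alpha_8} form a chain of 4 nodes with a double edge at one end; the terminal node there is the unique long simple root (C_4). A semisimple Lie algebra decomposes uniquely as the direct sum of simple ideals, one per connected component of its Dynkin diagram, so g ≅ B_4 ⊕ C_4 (dimension 36 + 36 = 72).

B_4 ⊕ C_4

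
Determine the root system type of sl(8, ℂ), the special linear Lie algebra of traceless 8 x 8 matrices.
This is sl(8), which has dimension 8^2 - 1 = 63 and rank 8 - 1 = 7 (a Cartan subalgebra is the diagonal traceless matrices). In the classification of classical Lie algebras, the special linear algebra sl(n+1) has type A_n; here n = 7, so the Dynkin diagram is a chain of 7 nodes with single edges (A_7). Hence the type is A_7.

A_7 (sl(8))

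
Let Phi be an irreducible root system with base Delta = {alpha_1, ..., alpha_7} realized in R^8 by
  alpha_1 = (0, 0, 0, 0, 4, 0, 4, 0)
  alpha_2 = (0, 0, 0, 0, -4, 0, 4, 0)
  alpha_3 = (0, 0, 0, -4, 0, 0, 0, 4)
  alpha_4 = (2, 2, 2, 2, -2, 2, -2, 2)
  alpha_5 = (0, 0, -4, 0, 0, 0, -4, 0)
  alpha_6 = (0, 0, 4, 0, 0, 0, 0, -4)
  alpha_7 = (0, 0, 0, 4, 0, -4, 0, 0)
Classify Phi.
E_7

Compute the Cartan integers a_ij = 2(alpha_i, alpha_j)/(alpha_j, alpha_j); the resulting 7x7 Cartan matrix is
[[2, 0, 0, -1, -1, 0, 0], [0, 2, 0, 0, -1, 0, 0], [0, 0, 2, 0, 0, -1, -1], [-1, 0, 0, 2, 0, 0, 0], [-1, -1, 0, 0, 2, -1, 0], [0, 0, -1, 0, -1, 2, 0], [0, 0, -1, 0, 0, 0, 2]].
All simple roots have the same length, so the diagram is simply laced. The associated Dynkin diagram is a chain of 6 nodes with one extra node attached to the third node from one end (E_7), so the type is E_7.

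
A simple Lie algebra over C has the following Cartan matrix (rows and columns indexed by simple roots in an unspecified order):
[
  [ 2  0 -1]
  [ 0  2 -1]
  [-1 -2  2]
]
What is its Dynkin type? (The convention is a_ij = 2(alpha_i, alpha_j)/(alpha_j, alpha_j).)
The matrix has rank 3 with 2's on the diagonal. Reading the off-diagonal entries as Dynkin edges (a single edge where a_ij = a_ji = -1; a double or triple edge where a_ij * a_ji = 2 or 3), the diagram is a chain of 3 nodes with a double edge at one end; the terminal node there is the unique short simple root (B_3). One simple-root ordering that puts it in standard form is (alpha_1, alpha_3, alpha_2). So the algebra is type B_3, i.e. so(7).

type B_3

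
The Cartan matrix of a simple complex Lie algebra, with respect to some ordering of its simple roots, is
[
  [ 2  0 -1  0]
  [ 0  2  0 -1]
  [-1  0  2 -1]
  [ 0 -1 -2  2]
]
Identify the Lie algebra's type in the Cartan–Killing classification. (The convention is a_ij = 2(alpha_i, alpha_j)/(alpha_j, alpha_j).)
The matrix has rank 4 with 2's on the diagonal. Reading the off-diagonal entries as Dynkin edges (a single edge where a_ij = a_ji = -1; a double or triple edge where a_ij * a_ji = 2 or 3), the diagram is a chain of 4 nodes with a double edge between the middle two (F_4). One simple-root ordering that puts it in standard form is (alpha_2, alpha_4, alpha_3, alpha_1). So the algebra is type F_4.

F_4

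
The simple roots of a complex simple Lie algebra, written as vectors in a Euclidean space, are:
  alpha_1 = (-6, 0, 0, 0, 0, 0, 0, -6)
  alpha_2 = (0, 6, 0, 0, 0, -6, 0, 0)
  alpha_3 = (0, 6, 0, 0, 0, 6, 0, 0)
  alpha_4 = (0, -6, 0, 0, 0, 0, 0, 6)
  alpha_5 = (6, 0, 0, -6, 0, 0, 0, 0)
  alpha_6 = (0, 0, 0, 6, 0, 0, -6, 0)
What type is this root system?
Compute the Cartan integers a_ij = 2(alpha_i, alpha_j)/(alpha_j, alpha_j); the resulting 6x6 Cartan matrix is
[[2, 0, 0, -1, -1, 0], [0, 2, 0, -1, 0, 0], [0, 0, 2, -1, 0, 0], [-1, -1, -1, 2, 0, 0], [-1, 0, 0, 0, 2, -1], [0, 0, 0, 0, -1, 2]].
All simple roots have the same length, so the diagram is simply laced. The associated Dynkin diagram is a chain of 4 nodes with a fork of two nodes at one end (D_6), so the type is D_6 (the algebra so(12)).

D_6 (so(12))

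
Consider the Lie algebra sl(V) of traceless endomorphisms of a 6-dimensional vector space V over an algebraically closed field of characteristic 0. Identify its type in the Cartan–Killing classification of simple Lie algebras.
This is sl(6), which has dimension 6^2 - 1 = 35 and rank 6 - 1 = 5 (a Cartan subalgebra is the diagonal traceless matrices). In the classification of classical Lie algebras, the special linear algebra sl(n+1) has type A_n; here n = 5, so the Dynkin diagram is a chain of 5 nodes with single edges (A_5). Hence the type is A_5.

A5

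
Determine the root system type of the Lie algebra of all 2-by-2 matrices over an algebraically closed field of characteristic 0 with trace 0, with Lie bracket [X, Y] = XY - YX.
type A_1

This is sl(2), which has dimension 2^2 - 1 = 3 and rank 2 - 1 = 1 (a Cartan subalgebra is the diagonal traceless matrices). In the classification of classical Lie algebras, the special linear algebra sl(n+1) has type A_n; here n = 1, so the Dynkin diagram is a chain of 1 nodes with single edges (A_1). Hence the type is A_1.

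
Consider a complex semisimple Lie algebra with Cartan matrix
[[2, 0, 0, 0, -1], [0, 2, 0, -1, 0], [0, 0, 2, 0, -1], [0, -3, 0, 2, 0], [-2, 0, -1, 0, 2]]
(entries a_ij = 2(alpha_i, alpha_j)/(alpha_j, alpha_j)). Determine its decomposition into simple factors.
B_3 (so(7)) + G_2

The diagram associated to this matrix has two connected components: the simple roots {alpha_1, alpha_3, alpha_5} form a chain of 3 nodes with a double edge at one end; the terminal node there is the unique short simple root (B_3), and {alpha_2, alpha_4} form two nodes joined by a triple edge (G_2). A semisimple Lie algebra decomposes uniquely as the direct sum of simple ideals, one per connected component of its Dynkin diagram, so g ≅ B_3 ⊕ G_2 (dimension 21 + 14 = 35).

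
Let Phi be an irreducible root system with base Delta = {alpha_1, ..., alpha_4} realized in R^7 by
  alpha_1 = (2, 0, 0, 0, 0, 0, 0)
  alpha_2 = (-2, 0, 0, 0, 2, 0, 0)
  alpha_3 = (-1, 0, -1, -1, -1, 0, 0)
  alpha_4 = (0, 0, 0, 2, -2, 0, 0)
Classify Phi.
type F_4

Compute the Cartan integers a_ij = 2(alpha_i, alpha_j)/(alpha_j, alpha_j); the resulting 4x4 Cartan matrix is
[[2, -1, -1, 0], [-2, 2, 0, -1], [-1, 0, 2, 0], [0, -1, 0, 2]].
The roots have two lengths (squared-length ratio 2:1); the short ones are alpha_{1,3}. The associated Dynkin diagram is a chain of 4 nodes with a double edge between the middle two (F_4), so the type is F_4.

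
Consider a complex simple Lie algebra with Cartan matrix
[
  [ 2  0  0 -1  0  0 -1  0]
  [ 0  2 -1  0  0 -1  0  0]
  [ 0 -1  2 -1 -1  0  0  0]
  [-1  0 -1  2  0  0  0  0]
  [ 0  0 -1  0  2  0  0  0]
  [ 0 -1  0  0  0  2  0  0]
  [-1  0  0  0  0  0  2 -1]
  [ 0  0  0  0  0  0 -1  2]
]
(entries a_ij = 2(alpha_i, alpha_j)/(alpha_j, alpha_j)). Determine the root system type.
The matrix has rank 8 with 2's on the diagonal. Reading the off-diagonal entries as Dynkin edges (a single edge where a_ij = a_ji = -1; a double or triple edge where a_ij * a_ji = 2 or 3), the diagram is a chain of 7 nodes with one extra node attached to the third node from one end (E_8). One simple-root ordering that puts it in standard form is (alpha_6, alpha_5, alpha_2, alpha_3, alpha_4, alpha_1, alpha_7, alpha_8). So the algebra is type E_8.

E8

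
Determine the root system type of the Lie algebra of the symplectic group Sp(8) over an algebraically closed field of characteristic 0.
This is sp(8), which has dimension 8(8+1)/2 = 36 and rank 8/2 = 4. In the classification of classical Lie algebras, the symplectic algebra sp(2n) has type C_n; here n = 4, so the Dynkin diagram is a chain of 4 nodes with a double edge at one end; the terminal node there is the unique long simple root (C_4). Hence the type is C_4.

type C_4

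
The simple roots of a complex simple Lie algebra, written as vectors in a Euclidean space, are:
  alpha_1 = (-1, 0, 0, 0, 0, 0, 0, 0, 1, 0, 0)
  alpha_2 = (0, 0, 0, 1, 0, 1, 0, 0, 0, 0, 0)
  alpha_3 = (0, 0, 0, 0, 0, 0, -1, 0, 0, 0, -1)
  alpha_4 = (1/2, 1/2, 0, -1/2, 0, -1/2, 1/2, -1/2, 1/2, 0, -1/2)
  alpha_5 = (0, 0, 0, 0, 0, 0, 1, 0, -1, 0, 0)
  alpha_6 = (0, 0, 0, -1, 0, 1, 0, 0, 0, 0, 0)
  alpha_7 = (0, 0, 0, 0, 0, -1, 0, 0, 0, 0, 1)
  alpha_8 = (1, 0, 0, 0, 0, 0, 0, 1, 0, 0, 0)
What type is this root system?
E8

Compute the Cartan integers a_ij = 2(alpha_i, alpha_j)/(alpha_j, alpha_j); the resulting 8x8 Cartan matrix is
[[2, 0, 0, 0, -1, 0, 0, -1], [0, 2, 0, -1, 0, 0, -1, 0], [0, 0, 2, 0, -1, 0, -1, 0], [0, -1, 0, 2, 0, 0, 0, 0], [-1, 0, -1, 0, 2, 0, 0, 0], [0, 0, 0, 0, 0, 2, -1, 0], [0, -1, -1, 0, 0, -1, 2, 0], [-1, 0, 0, 0, 0, 0, 0, 2]].
All simple roots have the same length, so the diagram is simply laced. The associated Dynkin diagram is a chain of 7 nodes with one extra node attached to the third node from one end (E_8), so the type is E_8.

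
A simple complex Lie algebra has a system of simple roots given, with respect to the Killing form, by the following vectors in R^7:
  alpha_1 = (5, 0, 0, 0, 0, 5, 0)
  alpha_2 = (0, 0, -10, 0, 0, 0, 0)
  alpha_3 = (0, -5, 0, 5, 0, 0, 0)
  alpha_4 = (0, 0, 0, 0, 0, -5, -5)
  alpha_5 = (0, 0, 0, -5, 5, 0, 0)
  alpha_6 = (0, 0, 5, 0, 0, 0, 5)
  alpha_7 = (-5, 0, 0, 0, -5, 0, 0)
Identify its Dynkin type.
C_7

Compute the Cartan integers a_ij = 2(alpha_i, alpha_j)/(alpha_j, alpha_j); the resulting 7x7 Cartan matrix is
[[2, 0, 0, -1, 0, 0, -1], [0, 2, 0, 0, 0, -2, 0], [0, 0, 2, 0, -1, 0, 0], [-1, 0, 0, 2, 0, -1, 0], [0, 0, -1, 0, 2, 0, -1], [0, -1, 0, -1, 0, 2, 0], [-1, 0, 0, 0, -1, 0, 2]].
The roots have two lengths (squared-length ratio 2:1); the short ones are alpha_{1,3,4,5,6,7}. The associated Dynkin diagram is a chain of 7 nodes with a double edge at one end; the terminal node there is the unique long simple root (C_7), so the type is C_7 (the algebra sp(14)).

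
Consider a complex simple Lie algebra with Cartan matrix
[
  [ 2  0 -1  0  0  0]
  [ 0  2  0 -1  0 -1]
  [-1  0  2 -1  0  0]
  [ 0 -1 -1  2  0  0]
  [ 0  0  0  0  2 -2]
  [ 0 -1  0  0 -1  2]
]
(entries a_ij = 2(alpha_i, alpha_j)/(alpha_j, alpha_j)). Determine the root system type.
C6

The matrix has rank 6 with 2's on the diagonal. Reading the off-diagonal entries as Dynkin edges (a single edge where a_ij = a_ji = -1; a double or triple edge where a_ij * a_ji = 2 or 3), the diagram is a chain of 6 nodes with a double edge at one end; the terminal node there is the unique long simple root (C_6). One simple-root ordering that puts it in standard form is (alpha_1, alpha_3, alpha_4, alpha_2, alpha_6, alpha_5). So the algebra is type C_6, i.e. sp(12).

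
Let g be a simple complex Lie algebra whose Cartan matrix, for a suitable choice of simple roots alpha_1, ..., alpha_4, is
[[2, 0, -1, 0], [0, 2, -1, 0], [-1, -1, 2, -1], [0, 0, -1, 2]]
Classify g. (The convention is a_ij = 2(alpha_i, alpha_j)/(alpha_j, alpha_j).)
type D_4

The matrix has rank 4 with 2's on the diagonal. Reading the off-diagonal entries as Dynkin edges (a single edge where a_ij = a_ji = -1; a double or triple edge where a_ij * a_ji = 2 or 3), the diagram is a chain of 2 nodes with a fork of two nodes at one end (D_4). One simple-root ordering that puts it in standard form is (alpha_4, alpha_3, alpha_1, alpha_2). So the algebra is type D_4, i.e. so(8).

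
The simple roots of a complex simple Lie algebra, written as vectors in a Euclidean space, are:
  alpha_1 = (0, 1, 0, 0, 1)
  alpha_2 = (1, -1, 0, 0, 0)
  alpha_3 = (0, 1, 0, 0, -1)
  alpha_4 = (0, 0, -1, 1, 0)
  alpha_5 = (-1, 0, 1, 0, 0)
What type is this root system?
D_5 (so(10))

Compute the Cartan integers a_ij = 2(alpha_i, alpha_j)/(alpha_j, alpha_j); the resulting 5x5 Cartan matrix is
[[2, -1, 0, 0, 0], [-1, 2, -1, 0, -1], [0, -1, 2, 0, 0], [0, 0, 0, 2, -1], [0, -1, 0, -1, 2]].
All simple roots have the same length, so the diagram is simply laced. The associated Dynkin diagram is a chain of 3 nodes with a fork of two nodes at one end (D_5), so the type is D_5 (the algebra so(10)).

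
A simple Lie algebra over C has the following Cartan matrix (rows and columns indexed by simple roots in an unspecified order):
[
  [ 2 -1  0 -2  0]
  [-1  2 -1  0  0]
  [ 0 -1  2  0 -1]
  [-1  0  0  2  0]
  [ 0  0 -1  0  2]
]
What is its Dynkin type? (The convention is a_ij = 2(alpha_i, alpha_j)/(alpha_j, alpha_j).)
The matrix has rank 5 with 2's on the diagonal. Reading the off-diagonal entries as Dynkin edges (a single edge where a_ij = a_ji = -1; a double or triple edge where a_ij * a_ji = 2 or 3), the diagram is a chain of 5 nodes with a double edge at one end; the terminal node there is the unique short simple root (B_5). One simple-root ordering that puts it in standard form is (alpha_5, alpha_3, alpha_2, alpha_1, alpha_4). So the algebra is type B_5, i.e. so(11).

B_5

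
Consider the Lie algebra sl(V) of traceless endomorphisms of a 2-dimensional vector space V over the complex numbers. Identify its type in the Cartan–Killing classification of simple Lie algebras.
A_1

This is sl(2), which has dimension 2^2 - 1 = 3 and rank 2 - 1 = 1 (a Cartan subalgebra is the diagonal traceless matrices). In the classification of classical Lie algebras, the special linear algebra sl(n+1) has type A_n; here n = 1, so the Dynkin diagram is a chain of 1 nodes with single edges (A_1). Hence the type is A_1.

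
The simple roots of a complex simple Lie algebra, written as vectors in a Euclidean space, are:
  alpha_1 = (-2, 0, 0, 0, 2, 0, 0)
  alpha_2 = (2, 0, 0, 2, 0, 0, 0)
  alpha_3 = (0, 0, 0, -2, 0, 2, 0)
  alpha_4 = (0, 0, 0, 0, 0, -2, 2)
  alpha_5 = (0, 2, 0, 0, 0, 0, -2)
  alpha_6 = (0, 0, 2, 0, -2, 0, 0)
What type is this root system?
Compute the Cartan integers a_ij = 2(alpha_i, alpha_j)/(alpha_j, alpha_j); the resulting 6x6 Cartan matrix is
[[2, -1, 0, 0, 0, -1], [-1, 2, -1, 0, 0, 0], [0, -1, 2, -1, 0, 0], [0, 0, -1, 2, -1, 0], [0, 0, 0, -1, 2, 0], [-1, 0, 0, 0, 0, 2]].
All simple roots have the same length, so the diagram is simply laced. The associated Dynkin diagram is a chain of 6 nodes with single edges (A_6), so the type is A_6 (the algebra sl(7)).

type A_6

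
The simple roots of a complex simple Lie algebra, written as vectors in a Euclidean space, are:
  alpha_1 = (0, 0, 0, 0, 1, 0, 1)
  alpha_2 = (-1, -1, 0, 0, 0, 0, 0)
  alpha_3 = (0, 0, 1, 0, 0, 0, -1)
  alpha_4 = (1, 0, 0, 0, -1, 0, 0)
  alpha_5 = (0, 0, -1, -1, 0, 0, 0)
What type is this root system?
Compute the Cartan integers a_ij = 2(alpha_i, alpha_j)/(alpha_j, alpha_j); the resulting 5x5 Cartan matrix is
[[2, 0, -1, -1, 0], [0, 2, 0, -1, 0], [-1, 0, 2, 0, -1], [-1, -1, 0, 2, 0], [0, 0, -1, 0, 2]].
All simple roots have the same length, so the diagram is simply laced. The associated Dynkin diagram is a chain of 5 nodes with single edges (A_5), so the type is A_5 (the algebra sl(6)).

A_5 (sl(6))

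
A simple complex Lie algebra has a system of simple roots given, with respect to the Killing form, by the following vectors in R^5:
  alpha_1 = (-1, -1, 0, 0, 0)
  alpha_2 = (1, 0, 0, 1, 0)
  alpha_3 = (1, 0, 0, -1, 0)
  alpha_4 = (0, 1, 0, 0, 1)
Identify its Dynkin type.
D_4

Compute the Cartan integers a_ij = 2(alpha_i, alpha_j)/(alpha_j, alpha_j); the resulting 4x4 Cartan matrix is
[[2, -1, -1, -1], [-1, 2, 0, 0], [-1, 0, 2, 0], [-1, 0, 0, 2]].
All simple roots have the same length, so the diagram is simply laced. The associated Dynkin diagram is a chain of 2 nodes with a fork of two nodes at one end (D_4), so the type is D_4 (the algebra so(8)).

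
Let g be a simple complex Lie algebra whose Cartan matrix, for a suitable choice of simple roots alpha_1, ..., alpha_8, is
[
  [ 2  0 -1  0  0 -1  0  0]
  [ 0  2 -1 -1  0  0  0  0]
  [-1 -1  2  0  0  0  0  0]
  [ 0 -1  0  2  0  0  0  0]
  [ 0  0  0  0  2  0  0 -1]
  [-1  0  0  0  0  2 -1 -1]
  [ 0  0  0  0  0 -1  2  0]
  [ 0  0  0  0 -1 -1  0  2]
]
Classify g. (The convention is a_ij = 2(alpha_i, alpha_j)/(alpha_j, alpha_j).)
E_8

The matrix has rank 8 with 2's on the diagonal. Reading the off-diagonal entries as Dynkin edges (a single edge where a_ij = a_ji = -1; a double or triple edge where a_ij * a_ji = 2 or 3), the diagram is a chain of 7 nodes with one extra node attached to the third node from one end (E_8). One simple-root ordering that puts it in standard form is (alpha_5, alpha_7, alpha_8, alpha_6, alpha_1, alpha_3, alpha_2, alpha_4). So the algebra is type E_8.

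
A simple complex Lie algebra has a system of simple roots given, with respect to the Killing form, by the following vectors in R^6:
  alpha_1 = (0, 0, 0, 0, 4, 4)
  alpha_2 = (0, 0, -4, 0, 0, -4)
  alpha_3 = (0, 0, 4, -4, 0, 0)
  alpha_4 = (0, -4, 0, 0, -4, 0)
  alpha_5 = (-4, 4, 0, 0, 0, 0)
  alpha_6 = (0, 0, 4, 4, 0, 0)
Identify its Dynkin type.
Compute the Cartan integers a_ij = 2(alpha_i, alpha_j)/(alpha_j, alpha_j); the resulting 6x6 Cartan matrix is
[[2, -1, 0, -1, 0, 0], [-1, 2, -1, 0, 0, -1], [0, -1, 2, 0, 0, 0], [-1, 0, 0, 2, -1, 0], [0, 0, 0, -1, 2, 0], [0, -1, 0, 0, 0, 2]].
All simple roots have the same length, so the diagram is simply laced. The associated Dynkin diagram is a chain of 4 nodes with a fork of two nodes at one end (D_6), so the type is D_6 (the algebra so(12)).

D_6 (so(12))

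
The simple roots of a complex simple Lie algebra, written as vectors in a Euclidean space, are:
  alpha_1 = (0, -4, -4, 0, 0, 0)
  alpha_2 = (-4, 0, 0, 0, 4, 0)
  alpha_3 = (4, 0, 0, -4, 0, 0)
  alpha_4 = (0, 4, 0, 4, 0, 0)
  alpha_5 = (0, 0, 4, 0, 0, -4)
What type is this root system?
type A_5

Compute the Cartan integers a_ij = 2(alpha_i, alpha_j)/(alpha_j, alpha_j); the resulting 5x5 Cartan matrix is
[[2, 0, 0, -1, -1], [0, 2, -1, 0, 0], [0, -1, 2, -1, 0], [-1, 0, -1, 2, 0], [-1, 0, 0, 0, 2]].
All simple roots have the same length, so the diagram is simply laced. The associated Dynkin diagram is a chain of 5 nodes with single edges (A_5), so the type is A_5 (the algebra sl(6)).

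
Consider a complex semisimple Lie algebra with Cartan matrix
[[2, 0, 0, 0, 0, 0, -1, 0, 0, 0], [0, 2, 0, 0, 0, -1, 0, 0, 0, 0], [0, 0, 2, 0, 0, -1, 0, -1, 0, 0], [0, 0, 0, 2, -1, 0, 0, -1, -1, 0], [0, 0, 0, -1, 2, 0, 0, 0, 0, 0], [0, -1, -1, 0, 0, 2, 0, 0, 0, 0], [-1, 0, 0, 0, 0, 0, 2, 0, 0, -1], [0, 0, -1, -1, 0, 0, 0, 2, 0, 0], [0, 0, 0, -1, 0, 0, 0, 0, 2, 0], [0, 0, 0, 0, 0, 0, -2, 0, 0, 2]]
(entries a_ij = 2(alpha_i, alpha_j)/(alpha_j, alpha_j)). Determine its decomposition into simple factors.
C_3 ⊕ D_7

The diagram associated to this matrix has two connected components: the simple roots {alpha_1, alpha_7, alpha_10} form a chain of 3 nodes with a double edge at one end; the terminal node there is the unique long simple root (C_3), and {alpha_2, alpha_3, alpha_4, alpha_5, alpha_6, alpha_8, alpha_9} form a chain of 5 nodes with a fork of two nodes at one end (D_7). A semisimple Lie algebra decomposes uniquely as the direct sum of simple ideals, one per connected component of its Dynkin diagram, so g ≅ C_3 ⊕ D_7 (dimension 21 + 91 = 112).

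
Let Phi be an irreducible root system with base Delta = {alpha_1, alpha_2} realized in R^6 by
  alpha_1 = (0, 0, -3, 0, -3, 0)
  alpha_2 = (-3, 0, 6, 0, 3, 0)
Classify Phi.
G_2

Compute the Cartan integers a_ij = 2(alpha_i, alpha_j)/(alpha_j, alpha_j); the resulting 2x2 Cartan matrix is
[[2, -1], [-3, 2]].
The roots have two lengths (squared-length ratio 3:1); the short ones are alpha_{1}. The associated Dynkin diagram is two nodes joined by a triple edge (G_2), so the type is G_2.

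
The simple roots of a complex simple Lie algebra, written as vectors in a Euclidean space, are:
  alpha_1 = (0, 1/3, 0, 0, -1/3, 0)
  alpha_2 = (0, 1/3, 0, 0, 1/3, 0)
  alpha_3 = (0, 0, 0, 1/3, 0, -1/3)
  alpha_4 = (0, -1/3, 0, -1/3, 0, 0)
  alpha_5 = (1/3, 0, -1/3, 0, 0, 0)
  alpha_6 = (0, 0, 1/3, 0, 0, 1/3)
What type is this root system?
type D_6

Compute the Cartan integers a_ij = 2(alpha_i, alpha_j)/(alpha_j, alpha_j); the resulting 6x6 Cartan matrix is
[[2, 0, 0, -1, 0, 0], [0, 2, 0, -1, 0, 0], [0, 0, 2, -1, 0, -1], [-1, -1, -1, 2, 0, 0], [0, 0, 0, 0, 2, -1], [0, 0, -1, 0, -1, 2]].
All simple roots have the same length, so the diagram is simply laced. The associated Dynkin diagram is a chain of 4 nodes with a fork of two nodes at one end (D_6), so the type is D_6 (the algebra so(12)).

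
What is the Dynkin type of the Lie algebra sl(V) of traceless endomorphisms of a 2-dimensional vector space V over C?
A_1

This is sl(2), which has dimension 2^2 - 1 = 3 and rank 2 - 1 = 1 (a Cartan subalgebra is the diagonal traceless matrices). In the classification of classical Lie algebras, the special linear algebra sl(n+1) has type A_n; here n = 1, so the Dynkin diagram is a chain of 1 nodes with single edges (A_1). Hence the type is A_1.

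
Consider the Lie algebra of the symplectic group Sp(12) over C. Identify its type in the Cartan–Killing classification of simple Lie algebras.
C_6 (sp(12))

This is sp(12), which has dimension 12(12+1)/2 = 78 and rank 12/2 = 6. In the classification of classical Lie algebras, the symplectic algebra sp(2n) has type C_n; here n = 6, so the Dynkin diagram is a chain of 6 nodes with a double edge at one end; the terminal node there is the unique long simple root (C_6). Hence the type is C_6.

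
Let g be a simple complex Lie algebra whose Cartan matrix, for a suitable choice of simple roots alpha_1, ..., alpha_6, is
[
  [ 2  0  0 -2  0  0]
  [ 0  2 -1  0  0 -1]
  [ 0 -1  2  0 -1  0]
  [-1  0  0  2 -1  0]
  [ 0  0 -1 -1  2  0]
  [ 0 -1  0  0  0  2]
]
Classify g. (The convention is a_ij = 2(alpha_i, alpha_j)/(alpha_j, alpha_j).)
The matrix has rank 6 with 2's on the diagonal. Reading the off-diagonal entries as Dynkin edges (a single edge where a_ij = a_ji = -1; a double or triple edge where a_ij * a_ji = 2 or 3), the diagram is a chain of 6 nodes with a double edge at one end; the terminal node there is the unique long simple root (C_6). One simple-root ordering that puts it in standard form is (alpha_6, alpha_2, alpha_3, alpha_5, alpha_4, alpha_1). So the algebra is type C_6, i.e. sp(12).

C_6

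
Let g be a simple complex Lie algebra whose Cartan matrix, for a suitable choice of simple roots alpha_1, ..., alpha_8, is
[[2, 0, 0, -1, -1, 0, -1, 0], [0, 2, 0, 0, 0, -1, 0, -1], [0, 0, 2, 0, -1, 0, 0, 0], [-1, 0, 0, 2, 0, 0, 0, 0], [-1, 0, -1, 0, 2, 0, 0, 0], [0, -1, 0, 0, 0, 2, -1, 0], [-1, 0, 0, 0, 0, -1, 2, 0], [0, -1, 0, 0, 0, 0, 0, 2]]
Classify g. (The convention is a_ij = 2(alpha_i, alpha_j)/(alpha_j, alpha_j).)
E8

The matrix has rank 8 with 2's on the diagonal. Reading the off-diagonal entries as Dynkin edges (a single edge where a_ij = a_ji = -1; a double or triple edge where a_ij * a_ji = 2 or 3), the diagram is a chain of 7 nodes with one extra node attached to the third node from one end (E_8). One simple-root ordering that puts it in standard form is (alpha_3, alpha_4, alpha_5, alpha_1, alpha_7, alpha_6, alpha_2, alpha_8). So the algebra is type E_8.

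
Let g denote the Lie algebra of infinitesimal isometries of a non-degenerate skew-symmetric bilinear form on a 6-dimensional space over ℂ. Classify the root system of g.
This is sp(6), which has dimension 6(6+1)/2 = 21 and rank 6/2 = 3. In the classification of classical Lie algebras, the symplectic algebra sp(2n) has type C_n; here n = 3, so the Dynkin diagram is a chain of 3 nodes with a double edge at one end; the terminal node there is the unique long simple root (C_3). Hence the type is C_3.

C3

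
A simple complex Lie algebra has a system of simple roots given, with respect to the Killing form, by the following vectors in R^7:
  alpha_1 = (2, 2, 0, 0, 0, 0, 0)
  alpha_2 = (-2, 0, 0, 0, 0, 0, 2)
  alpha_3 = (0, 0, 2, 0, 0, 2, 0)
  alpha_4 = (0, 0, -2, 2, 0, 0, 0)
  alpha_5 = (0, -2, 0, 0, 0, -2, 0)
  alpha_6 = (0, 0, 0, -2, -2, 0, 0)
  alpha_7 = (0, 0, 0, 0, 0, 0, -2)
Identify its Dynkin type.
Compute the Cartan integers a_ij = 2(alpha_i, alpha_j)/(alpha_j, alpha_j); the resulting 7x7 Cartan matrix is
[[2, -1, 0, 0, -1, 0, 0], [-1, 2, 0, 0, 0, 0, -2], [0, 0, 2, -1, -1, 0, 0], [0, 0, -1, 2, 0, -1, 0], [-1, 0, -1, 0, 2, 0, 0], [0, 0, 0, -1, 0, 2, 0], [0, -1, 0, 0, 0, 0, 2]].
The roots have two lengths (squared-length ratio 2:1); the short ones are alpha_{7}. The associated Dynkin diagram is a chain of 7 nodes with a double edge at one end; the terminal node there is the unique short simple root (B_7), so the type is B_7 (the algebra so(15)).

B7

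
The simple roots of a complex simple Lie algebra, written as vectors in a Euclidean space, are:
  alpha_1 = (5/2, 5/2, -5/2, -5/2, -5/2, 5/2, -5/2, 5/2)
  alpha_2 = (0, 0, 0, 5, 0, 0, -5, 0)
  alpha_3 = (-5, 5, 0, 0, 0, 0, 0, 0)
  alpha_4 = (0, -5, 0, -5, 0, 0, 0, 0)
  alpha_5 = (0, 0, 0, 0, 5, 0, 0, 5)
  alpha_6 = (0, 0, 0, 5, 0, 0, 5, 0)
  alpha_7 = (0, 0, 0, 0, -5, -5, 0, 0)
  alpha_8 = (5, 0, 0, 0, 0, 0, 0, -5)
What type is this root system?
Compute the Cartan integers a_ij = 2(alpha_i, alpha_j)/(alpha_j, alpha_j); the resulting 8x8 Cartan matrix is
[[2, 0, 0, 0, 0, -1, 0, 0], [0, 2, 0, -1, 0, 0, 0, 0], [0, 0, 2, -1, 0, 0, 0, -1], [0, -1, -1, 2, 0, -1, 0, 0], [0, 0, 0, 0, 2, 0, -1, -1], [-1, 0, 0, -1, 0, 2, 0, 0], [0, 0, 0, 0, -1, 0, 2, 0], [0, 0, -1, 0, -1, 0, 0, 2]].
All simple roots have the same length, so the diagram is simply laced. The associated Dynkin diagram is a chain of 7 nodes with one extra node attached to the third node from one end (E_8), so the type is E_8.

E_8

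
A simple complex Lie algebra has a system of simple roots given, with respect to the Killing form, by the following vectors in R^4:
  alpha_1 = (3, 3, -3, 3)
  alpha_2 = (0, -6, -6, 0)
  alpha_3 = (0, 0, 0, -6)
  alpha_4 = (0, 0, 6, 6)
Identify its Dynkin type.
Compute the Cartan integers a_ij = 2(alpha_i, alpha_j)/(alpha_j, alpha_j); the resulting 4x4 Cartan matrix is
[[2, 0, -1, 0], [0, 2, 0, -1], [-1, 0, 2, -1], [0, -1, -2, 2]].
The roots have two lengths (squared-length ratio 2:1); the short ones are alpha_{1,3}. The associated Dynkin diagram is a chain of 4 nodes with a double edge between the middle two (F_4), so the type is F_4.

F_4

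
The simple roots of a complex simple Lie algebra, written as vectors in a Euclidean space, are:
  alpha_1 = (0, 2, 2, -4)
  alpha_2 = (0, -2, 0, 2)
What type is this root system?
Compute the Cartan integers a_ij = 2(alpha_i, alpha_j)/(alpha_j, alpha_j); the resulting 2x2 Cartan matrix is
[[2, -3], [-1, 2]].
The roots have two lengths (squared-length ratio 3:1); the short ones are alpha_{2}. The associated Dynkin diagram is two nodes joined by a triple edge (G_2), so the type is G_2.

G_2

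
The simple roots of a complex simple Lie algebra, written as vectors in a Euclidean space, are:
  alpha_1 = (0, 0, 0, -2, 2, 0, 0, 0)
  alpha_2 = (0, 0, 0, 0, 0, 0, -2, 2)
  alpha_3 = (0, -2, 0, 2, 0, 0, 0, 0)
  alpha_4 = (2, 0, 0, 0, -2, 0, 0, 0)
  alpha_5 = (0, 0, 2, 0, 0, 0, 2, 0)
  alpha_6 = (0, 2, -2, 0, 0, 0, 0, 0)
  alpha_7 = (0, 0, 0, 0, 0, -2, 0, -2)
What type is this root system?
Compute the Cartan integers a_ij = 2(alpha_i, alpha_j)/(alpha_j, alpha_j); the resulting 7x7 Cartan matrix is
[[2, 0, -1, -1, 0, 0, 0], [0, 2, 0, 0, -1, 0, -1], [-1, 0, 2, 0, 0, -1, 0], [-1, 0, 0, 2, 0, 0, 0], [0, -1, 0, 0, 2, -1, 0], [0, 0, -1, 0, -1, 2, 0], [0, -1, 0, 0, 0, 0, 2]].
All simple roots have the same length, so the diagram is simply laced. The associated Dynkin diagram is a chain of 7 nodes with single edges (A_7), so the type is A_7 (the algebra sl(8)).

A_7 (sl(8))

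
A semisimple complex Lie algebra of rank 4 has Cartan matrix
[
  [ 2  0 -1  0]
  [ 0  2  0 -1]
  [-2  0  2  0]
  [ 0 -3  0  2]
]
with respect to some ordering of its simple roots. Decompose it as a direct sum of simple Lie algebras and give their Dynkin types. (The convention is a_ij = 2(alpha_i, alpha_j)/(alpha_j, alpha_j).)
The diagram associated to this matrix has two connected components: the simple roots {alpha_1, alpha_3} form a chain of 2 nodes with a double edge at one end; the terminal node there is the unique short simple root (B_2), and {alpha_2, alpha_4} form two nodes joined by a triple edge (G_2). A semisimple Lie algebra decomposes uniquely as the direct sum of simple ideals, one per connected component of its Dynkin diagram, so g ≅ B_2 ⊕ G_2 (dimension 10 + 14 = 24).

B_2 (so(5)) + G_2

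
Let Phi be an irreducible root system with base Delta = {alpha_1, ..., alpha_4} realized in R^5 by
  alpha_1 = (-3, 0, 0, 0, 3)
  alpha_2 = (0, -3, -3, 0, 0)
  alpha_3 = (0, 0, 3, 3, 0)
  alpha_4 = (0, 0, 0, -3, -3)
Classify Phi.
Compute the Cartan integers a_ij = 2(alpha_i, alpha_j)/(alpha_j, alpha_j); the resulting 4x4 Cartan matrix is
[[2, 0, 0, -1], [0, 2, -1, 0], [0, -1, 2, -1], [-1, 0, -1, 2]].
All simple roots have the same length, so the diagram is simply laced. The associated Dynkin diagram is a chain of 4 nodes with single edges (A_4), so the type is A_4 (the algebra sl(5)).

A_4 (sl(5))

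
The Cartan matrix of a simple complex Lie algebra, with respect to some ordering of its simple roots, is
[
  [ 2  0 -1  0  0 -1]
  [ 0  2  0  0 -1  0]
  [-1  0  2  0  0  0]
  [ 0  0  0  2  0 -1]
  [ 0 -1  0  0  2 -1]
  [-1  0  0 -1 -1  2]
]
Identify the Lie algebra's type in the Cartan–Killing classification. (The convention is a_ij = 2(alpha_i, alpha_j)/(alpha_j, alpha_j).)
The matrix has rank 6 with 2's on the diagonal. Reading the off-diagonal entries as Dynkin edges (a single edge where a_ij = a_ji = -1; a double or triple edge where a_ij * a_ji = 2 or 3), the diagram is a chain of 5 nodes with one extra node attached to the third node from one end (E_6). One simple-root ordering that puts it in standard form is (alpha_3, alpha_4, alpha_1, alpha_6, alpha_5, alpha_2). So the algebra is type E_6.

E_6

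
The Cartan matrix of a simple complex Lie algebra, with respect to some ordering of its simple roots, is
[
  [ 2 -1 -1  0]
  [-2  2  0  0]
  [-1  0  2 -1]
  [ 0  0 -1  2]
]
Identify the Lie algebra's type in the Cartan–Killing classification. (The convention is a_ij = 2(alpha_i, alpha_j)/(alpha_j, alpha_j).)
type C_4

The matrix has rank 4 with 2's on the diagonal. Reading the off-diagonal entries as Dynkin edges (a single edge where a_ij = a_ji = -1; a double or triple edge where a_ij * a_ji = 2 or 3), the diagram is a chain of 4 nodes with a double edge at one end; the terminal node there is the unique long simple root (C_4). One simple-root ordering that puts it in standard form is (alpha_4, alpha_3, alpha_1, alpha_2). So the algebra is type C_4, i.e. sp(8).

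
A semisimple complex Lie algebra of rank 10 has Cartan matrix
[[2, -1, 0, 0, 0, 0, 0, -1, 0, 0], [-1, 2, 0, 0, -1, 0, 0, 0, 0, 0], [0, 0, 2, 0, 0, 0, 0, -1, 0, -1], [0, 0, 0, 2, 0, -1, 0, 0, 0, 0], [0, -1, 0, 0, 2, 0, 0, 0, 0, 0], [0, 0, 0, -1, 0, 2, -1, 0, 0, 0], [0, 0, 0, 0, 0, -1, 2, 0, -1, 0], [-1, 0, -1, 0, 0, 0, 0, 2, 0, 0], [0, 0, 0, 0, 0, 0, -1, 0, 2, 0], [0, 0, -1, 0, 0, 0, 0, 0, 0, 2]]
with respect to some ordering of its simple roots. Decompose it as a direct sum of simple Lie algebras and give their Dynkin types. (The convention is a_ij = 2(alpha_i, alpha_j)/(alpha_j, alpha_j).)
The diagram associated to this matrix has two connected components: the simple roots {alpha_4, alpha_6, alpha_7, alpha_9} form a chain of 4 nodes with single edges (A_4), and {alpha_1, alpha_2, alpha_3, alpha_5, alpha_8, alpha_10} form a chain of 6 nodes with single edges (A_6). A semisimple Lie algebra decomposes uniquely as the direct sum of simple ideals, one per connected component of its Dynkin diagram, so g ≅ A_4 ⊕ A_6 (dimension 24 + 48 = 72).

A_4 + A_6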